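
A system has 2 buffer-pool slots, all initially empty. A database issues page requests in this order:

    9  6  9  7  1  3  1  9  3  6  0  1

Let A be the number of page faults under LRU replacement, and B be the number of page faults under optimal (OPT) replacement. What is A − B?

1

Under LRU: F F . F F F . F F F F F → 10 faults.
Under OPT: F F . F F F . F . F F F → 9 faults.
A − B = 10 − 9 = 1.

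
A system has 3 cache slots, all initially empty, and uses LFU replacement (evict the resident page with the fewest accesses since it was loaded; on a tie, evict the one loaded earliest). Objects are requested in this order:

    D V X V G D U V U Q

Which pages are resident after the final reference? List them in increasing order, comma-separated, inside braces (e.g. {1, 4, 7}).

D -> fault, frames [D]
V -> fault, frames [D, V]
X -> fault, frames [D, V, X]
V -> hit
G -> fault, evict D, frames [V, X, G]
D -> fault, evict X, frames [V, G, D]
U -> fault, evict G, frames [V, D, U]
V -> hit
U -> hit
Q -> fault, evict D, frames [V, U, Q]

{Q, U, V}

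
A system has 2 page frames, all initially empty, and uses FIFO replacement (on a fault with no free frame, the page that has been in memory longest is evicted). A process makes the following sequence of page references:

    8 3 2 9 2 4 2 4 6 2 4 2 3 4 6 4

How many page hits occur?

8: fault, frames {8}
3: fault, frames {8,3}
2: fault, evict 8, frames {3,2}
9: fault, evict 3, frames {2,9}
2: hit
4: fault, evict 2, frames {9,4}
2: fault, evict 9, frames {4,2}
4: hit
6: fault, evict 4, frames {2,6}
2: hit
4: fault, evict 2, frames {6,4}
2: fault, evict 6, frames {4,2}
3: fault, evict 4, frames {2,3}
4: fault, evict 2, frames {3,4}
6: fault, evict 3, frames {4,6}
4: hit
Hits: 4.

4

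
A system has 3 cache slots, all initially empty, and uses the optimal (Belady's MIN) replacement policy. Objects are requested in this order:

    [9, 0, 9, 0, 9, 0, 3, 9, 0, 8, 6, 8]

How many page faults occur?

5

9 -> miss, frames {9}
0 -> miss, frames {9,0}
9 -> hit
0 -> hit
9 -> hit
0 -> hit
3 -> miss, frames {9,0,3}
9 -> hit
0 -> hit
8 -> miss, evict 3, frames {9,0,8}
6 -> miss, evict 0, frames {9,8,6}
8 -> hit
Page faults: 5.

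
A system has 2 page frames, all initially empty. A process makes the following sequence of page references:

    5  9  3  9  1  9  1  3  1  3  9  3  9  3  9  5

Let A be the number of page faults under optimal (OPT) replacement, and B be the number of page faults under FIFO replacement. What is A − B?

Under OPT: F F F . F . . F . . F . . . . F → 7 faults.
Under FIFO: F F F . F F . F F . F F . . . F → 10 faults.
A − B = 7 − 10 = -3.

-3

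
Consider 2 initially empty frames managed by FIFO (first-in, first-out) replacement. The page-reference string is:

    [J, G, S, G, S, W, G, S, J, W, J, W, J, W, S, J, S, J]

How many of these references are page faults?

J: fault, frames [J]
G: fault, frames [J, G]
S: fault, evict J, frames [G, S]
G: hit
S: hit
W: fault, evict G, frames [S, W]
G: fault, evict S, frames [W, G]
S: fault, evict W, frames [G, S]
J: fault, evict G, frames [S, J]
W: fault, evict S, frames [J, W]
J: hit
W: hit
J: hit
W: hit
S: fault, evict J, frames [W, S]
J: fault, evict W, frames [S, J]
S: hit
J: hit
Page faults: 10.

10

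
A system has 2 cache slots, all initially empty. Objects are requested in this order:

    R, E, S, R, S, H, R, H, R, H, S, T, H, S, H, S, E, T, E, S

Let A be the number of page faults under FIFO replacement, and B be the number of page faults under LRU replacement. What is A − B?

-1

Under FIFO: F F F F . F . . . . F F F F . . F F . F → 12 faults.
Under LRU: F F F F . F F . . . F F F F . . F F . F → 13 faults.
A − B = 12 − 13 = -1.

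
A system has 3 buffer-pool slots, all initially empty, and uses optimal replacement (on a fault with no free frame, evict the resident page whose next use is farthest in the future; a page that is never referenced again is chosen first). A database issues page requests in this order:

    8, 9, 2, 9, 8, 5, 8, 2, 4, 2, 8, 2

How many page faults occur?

5

8: fault, frames (8)
9: fault, frames (8 9)
2: fault, frames (8 9 2)
9: hit
8: hit
5: fault, evict 9, frames (8 2 5)
8: hit
2: hit
4: fault, evict 5, frames (8 2 4)
2: hit
8: hit
2: hit
Page faults: 5.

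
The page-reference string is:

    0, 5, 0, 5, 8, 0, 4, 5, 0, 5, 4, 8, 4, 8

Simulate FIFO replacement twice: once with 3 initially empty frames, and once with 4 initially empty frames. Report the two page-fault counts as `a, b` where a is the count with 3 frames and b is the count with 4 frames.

8, 4

3 frames: F F . . F . F . F F . F F . → 8 faults.
4 frames: F F . . F . F . . . . . . . → 4 faults.
4 < 8: adding a frame reduced faults, as is typical.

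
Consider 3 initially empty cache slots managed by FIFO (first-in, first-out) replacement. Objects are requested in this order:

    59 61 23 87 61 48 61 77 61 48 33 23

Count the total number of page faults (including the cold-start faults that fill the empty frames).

59 -> miss, frames (59)
61 -> miss, frames (59 61)
23 -> miss, frames (59 61 23)
87 -> miss, evict 59, frames (61 23 87)
61 -> hit
48 -> miss, evict 61, frames (23 87 48)
61 -> miss, evict 23, frames (87 48 61)
77 -> miss, evict 87, frames (48 61 77)
61 -> hit
48 -> hit
33 -> miss, evict 48, frames (61 77 33)
23 -> miss, evict 61, frames (77 33 23)
Page faults: 9.

9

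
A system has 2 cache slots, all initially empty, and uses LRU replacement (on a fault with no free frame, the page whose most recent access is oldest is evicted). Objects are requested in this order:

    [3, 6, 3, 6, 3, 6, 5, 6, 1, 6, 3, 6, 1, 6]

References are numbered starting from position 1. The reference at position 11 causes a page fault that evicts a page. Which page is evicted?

pos 1: 3: fault, frames (3)
pos 2: 6: fault, frames (3 6)
pos 3: 3: hit
pos 4: 6: hit
pos 5: 3: hit
pos 6: 6: hit
pos 7: 5: fault, evict 3, frames (6 5)
pos 8: 6: hit
pos 9: 1: fault, evict 5, frames (6 1)
pos 10: 6: hit
pos 11: 3: fault, evict 1, frames (6 3)
At position 11, page 1 is evicted.

1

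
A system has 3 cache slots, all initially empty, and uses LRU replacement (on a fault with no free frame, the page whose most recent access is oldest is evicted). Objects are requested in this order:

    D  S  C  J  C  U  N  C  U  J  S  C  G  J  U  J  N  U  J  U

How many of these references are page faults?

D → miss, frames {D}
S → miss, frames {D,S}
C → miss, frames {D,S,C}
J → miss, evict D, frames {S,C,J}
C → hit
U → miss, evict S, frames {J,C,U}
N → miss, evict J, frames {C,U,N}
C → hit
U → hit
J → miss, evict N, frames {C,U,J}
S → miss, evict C, frames {U,J,S}
C → miss, evict U, frames {J,S,C}
G → miss, evict J, frames {S,C,G}
J → miss, evict S, frames {C,G,J}
U → miss, evict C, frames {G,J,U}
J → hit
N → miss, evict G, frames {U,J,N}
U → hit
J → hit
U → hit
Page faults: 13.

13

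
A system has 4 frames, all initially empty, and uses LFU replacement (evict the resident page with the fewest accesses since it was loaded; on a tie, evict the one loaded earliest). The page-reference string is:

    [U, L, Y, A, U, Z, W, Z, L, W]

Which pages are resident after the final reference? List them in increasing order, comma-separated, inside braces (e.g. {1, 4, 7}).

U: fault, frames (U)
L: fault, frames (U L)
Y: fault, frames (U L Y)
A: fault, frames (U L Y A)
U: hit
Z: fault, evict L, frames (U Y A Z)
W: fault, evict Y, frames (U A Z W)
Z: hit
L: fault, evict A, frames (U Z W L)
W: hit

{L, U, W, Z}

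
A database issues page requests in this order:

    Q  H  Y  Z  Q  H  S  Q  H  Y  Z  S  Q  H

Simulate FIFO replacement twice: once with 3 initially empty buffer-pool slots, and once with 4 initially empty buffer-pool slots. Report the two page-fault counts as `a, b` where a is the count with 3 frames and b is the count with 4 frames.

11, 12

3 frames: F F F F F F F . . F F . F F → 11 faults.
4 frames: F F F F . . F F F F F F F F → 12 faults.
12 > 11: adding a frame increased faults — Belady's anomaly.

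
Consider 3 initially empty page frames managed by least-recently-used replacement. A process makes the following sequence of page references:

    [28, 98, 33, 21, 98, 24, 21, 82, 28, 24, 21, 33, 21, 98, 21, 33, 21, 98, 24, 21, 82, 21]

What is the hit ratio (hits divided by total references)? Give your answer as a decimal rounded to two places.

0.41

28: fault, frames {28}
98: fault, frames {28,98}
33: fault, frames {28,98,33}
21: fault, evict 28, frames {98,33,21}
98: hit
24: fault, evict 33, frames {21,98,24}
21: hit
82: fault, evict 98, frames {24,21,82}
28: fault, evict 24, frames {21,82,28}
24: fault, evict 21, frames {82,28,24}
21: fault, evict 82, frames {28,24,21}
33: fault, evict 28, frames {24,21,33}
21: hit
98: fault, evict 24, frames {33,21,98}
21: hit
33: hit
21: hit
98: hit
24: fault, evict 33, frames {21,98,24}
21: hit
82: fault, evict 98, frames {24,21,82}
21: hit
Hits: 9 of 22 references → 9/22 = 0.4091.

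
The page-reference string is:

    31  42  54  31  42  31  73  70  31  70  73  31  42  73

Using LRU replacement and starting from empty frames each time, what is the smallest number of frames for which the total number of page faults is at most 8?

3

f=1: 14 faults
f=2: 12 faults
f=3: 6 faults
f=4: 5 faults
f=5: 5 faults
Smallest f with faults ≤ 8 is 3.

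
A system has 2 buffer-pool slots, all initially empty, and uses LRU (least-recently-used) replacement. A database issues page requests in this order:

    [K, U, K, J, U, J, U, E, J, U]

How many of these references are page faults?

K → fault, frames {K}
U → fault, frames {K,U}
K → hit
J → fault, evict U, frames {K,J}
U → fault, evict K, frames {J,U}
J → hit
U → hit
E → fault, evict J, frames {U,E}
J → fault, evict U, frames {E,J}
U → fault, evict E, frames {J,U}
Page faults: 7.

7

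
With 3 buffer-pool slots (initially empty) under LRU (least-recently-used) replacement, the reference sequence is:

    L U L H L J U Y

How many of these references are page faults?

L -> miss, frames (L)
U -> miss, frames (L U)
L -> hit
H -> miss, frames (U L H)
L -> hit
J -> miss, evict U, frames (H L J)
U -> miss, evict H, frames (L J U)
Y -> miss, evict L, frames (J U Y)
Page faults: 6.

6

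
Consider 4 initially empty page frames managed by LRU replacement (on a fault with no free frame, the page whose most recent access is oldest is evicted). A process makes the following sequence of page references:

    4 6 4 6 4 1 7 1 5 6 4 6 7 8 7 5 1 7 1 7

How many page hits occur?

9

4 → fault, frames {4}
6 → fault, frames {4,6}
4 → hit
6 → hit
4 → hit
1 → fault, frames {6,4,1}
7 → fault, frames {6,4,1,7}
1 → hit
5 → fault, evict 6, frames {4,7,1,5}
6 → fault, evict 4, frames {7,1,5,6}
4 → fault, evict 7, frames {1,5,6,4}
6 → hit
7 → fault, evict 1, frames {5,4,6,7}
8 → fault, evict 5, frames {4,6,7,8}
7 → hit
5 → fault, evict 4, frames {6,8,7,5}
1 → fault, evict 6, frames {8,7,5,1}
7 → hit
1 → hit
7 → hit
Hits: 9.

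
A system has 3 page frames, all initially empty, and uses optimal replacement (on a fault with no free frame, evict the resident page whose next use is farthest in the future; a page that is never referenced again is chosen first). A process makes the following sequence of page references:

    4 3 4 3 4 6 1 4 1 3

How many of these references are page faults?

4 -> fault, frames (4)
3 -> fault, frames (4 3)
4 -> hit
3 -> hit
4 -> hit
6 -> fault, frames (4 3 6)
1 -> fault, evict 6, frames (4 3 1)
4 -> hit
1 -> hit
3 -> hit
Page faults: 4.

4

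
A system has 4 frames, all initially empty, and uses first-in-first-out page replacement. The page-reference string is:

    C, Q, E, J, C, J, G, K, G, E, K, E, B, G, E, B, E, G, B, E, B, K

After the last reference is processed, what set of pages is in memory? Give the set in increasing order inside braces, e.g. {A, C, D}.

{B, E, G, K}

C -> miss, frames [C]
Q -> miss, frames [C, Q]
E -> miss, frames [C, Q, E]
J -> miss, frames [C, Q, E, J]
C -> hit
J -> hit
G -> miss, evict C, frames [Q, E, J, G]
K -> miss, evict Q, frames [E, J, G, K]
G -> hit
E -> hit
K -> hit
E -> hit
B -> miss, evict E, frames [J, G, K, B]
G -> hit
E -> miss, evict J, frames [G, K, B, E]
B -> hit
E -> hit
G -> hit
B -> hit
E -> hit
B -> hit
K -> hit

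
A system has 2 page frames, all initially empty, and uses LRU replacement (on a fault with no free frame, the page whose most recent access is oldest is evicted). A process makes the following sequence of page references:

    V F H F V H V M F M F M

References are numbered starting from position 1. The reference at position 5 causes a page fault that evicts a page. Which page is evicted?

pos 1: V → miss, frames [V]
pos 2: F → miss, frames [V, F]
pos 3: H → miss, evict V, frames [F, H]
pos 4: F → hit
pos 5: V → miss, evict H, frames [F, V]
At position 5, page H is evicted.

H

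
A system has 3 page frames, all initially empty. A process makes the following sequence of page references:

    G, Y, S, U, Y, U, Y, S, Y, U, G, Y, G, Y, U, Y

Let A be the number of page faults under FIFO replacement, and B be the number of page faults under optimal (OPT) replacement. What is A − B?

Under FIFO: F F F F . . . . . . F F . . . . → 6 faults.
Under OPT: F F F F . . . . . . F . . . . . → 5 faults.
A − B = 6 − 5 = 1.

1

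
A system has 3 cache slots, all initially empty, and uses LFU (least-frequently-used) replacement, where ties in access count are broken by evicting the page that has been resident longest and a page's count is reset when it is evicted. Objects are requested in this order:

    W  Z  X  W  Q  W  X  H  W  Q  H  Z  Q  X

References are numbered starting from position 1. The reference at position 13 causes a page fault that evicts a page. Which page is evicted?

Z

pos 1: W → fault, frames {W}
pos 2: Z → fault, frames {W,Z}
pos 3: X → fault, frames {W,Z,X}
pos 4: W → hit
pos 5: Q → fault, evict Z, frames {W,X,Q}
pos 6: W → hit
pos 7: X → hit
pos 8: H → fault, evict Q, frames {W,X,H}
pos 9: W → hit
pos 10: Q → fault, evict H, frames {W,X,Q}
pos 11: H → fault, evict Q, frames {W,X,H}
pos 12: Z → fault, evict H, frames {W,X,Z}
pos 13: Q → fault, evict Z, frames {W,X,Q}
At position 13, page Z is evicted.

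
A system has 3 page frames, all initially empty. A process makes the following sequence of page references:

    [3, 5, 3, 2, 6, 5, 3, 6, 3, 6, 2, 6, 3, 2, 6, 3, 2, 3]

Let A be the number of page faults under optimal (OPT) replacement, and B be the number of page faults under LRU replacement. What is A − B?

Under OPT: F F . F F . . . . . F . . . . . . . → 5 faults.
Under LRU: F F . F F F F . . . F . . . . . . . → 7 faults.
A − B = 5 − 7 = -2.

-2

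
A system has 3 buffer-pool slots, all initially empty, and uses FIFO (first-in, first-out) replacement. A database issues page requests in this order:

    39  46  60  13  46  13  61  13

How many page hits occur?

39: fault, frames [39]
46: fault, frames [39, 46]
60: fault, frames [39, 46, 60]
13: fault, evict 39, frames [46, 60, 13]
46: hit
13: hit
61: fault, evict 46, frames [60, 13, 61]
13: hit
Hits: 3.

3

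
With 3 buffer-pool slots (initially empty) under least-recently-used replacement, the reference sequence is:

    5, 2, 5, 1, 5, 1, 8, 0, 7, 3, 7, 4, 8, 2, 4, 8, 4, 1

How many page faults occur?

5: fault, frames (5)
2: fault, frames (5 2)
5: hit
1: fault, frames (2 5 1)
5: hit
1: hit
8: fault, evict 2, frames (5 1 8)
0: fault, evict 5, frames (1 8 0)
7: fault, evict 1, frames (8 0 7)
3: fault, evict 8, frames (0 7 3)
7: hit
4: fault, evict 0, frames (3 7 4)
8: fault, evict 3, frames (7 4 8)
2: fault, evict 7, frames (4 8 2)
4: hit
8: hit
4: hit
1: fault, evict 2, frames (8 4 1)
Page faults: 11.

11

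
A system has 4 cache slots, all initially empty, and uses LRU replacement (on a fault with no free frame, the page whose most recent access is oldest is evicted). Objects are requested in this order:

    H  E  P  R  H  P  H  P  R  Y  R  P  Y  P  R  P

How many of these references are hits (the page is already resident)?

H: fault, frames {H}
E: fault, frames {H,E}
P: fault, frames {H,E,P}
R: fault, frames {H,E,P,R}
H: hit
P: hit
H: hit
P: hit
R: hit
Y: fault, evict E, frames {H,P,R,Y}
R: hit
P: hit
Y: hit
P: hit
R: hit
P: hit
Hits: 11.

11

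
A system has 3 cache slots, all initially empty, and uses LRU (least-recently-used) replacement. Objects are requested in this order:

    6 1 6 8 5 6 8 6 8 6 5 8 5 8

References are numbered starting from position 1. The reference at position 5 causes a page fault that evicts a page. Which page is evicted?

pos 1: 6: miss, frames [6]
pos 2: 1: miss, frames [6, 1]
pos 3: 6: hit
pos 4: 8: miss, frames [1, 6, 8]
pos 5: 5: miss, evict 1, frames [6, 8, 5]
At position 5, page 1 is evicted.

1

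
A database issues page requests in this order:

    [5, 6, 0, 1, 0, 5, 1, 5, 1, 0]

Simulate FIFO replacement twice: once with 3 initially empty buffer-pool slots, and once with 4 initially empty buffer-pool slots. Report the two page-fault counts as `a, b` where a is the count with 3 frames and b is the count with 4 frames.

5, 4

3 frames: F F F F . F . . . . → 5 faults.
4 frames: F F F F . . . . . . → 4 faults.
4 < 5: adding a frame reduced faults, as is typical.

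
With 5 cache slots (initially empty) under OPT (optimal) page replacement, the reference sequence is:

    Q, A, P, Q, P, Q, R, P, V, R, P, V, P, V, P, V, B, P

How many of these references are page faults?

Q → miss, frames (Q)
A → miss, frames (Q A)
P → miss, frames (Q A P)
Q → hit
P → hit
Q → hit
R → miss, frames (Q A P R)
P → hit
V → miss, frames (Q A P R V)
R → hit
P → hit
V → hit
P → hit
V → hit
P → hit
V → hit
B → miss, evict V, frames (Q A P R B)
P → hit
Page faults: 6.

6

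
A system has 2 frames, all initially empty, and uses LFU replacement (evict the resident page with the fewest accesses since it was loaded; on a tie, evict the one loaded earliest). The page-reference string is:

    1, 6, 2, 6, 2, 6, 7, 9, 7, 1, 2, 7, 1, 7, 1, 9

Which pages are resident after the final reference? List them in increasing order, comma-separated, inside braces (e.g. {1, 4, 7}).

{6, 9}

1 → miss, frames [1]
6 → miss, frames [1, 6]
2 → miss, evict 1, frames [6, 2]
6 → hit
2 → hit
6 → hit
7 → miss, evict 2, frames [6, 7]
9 → miss, evict 7, frames [6, 9]
7 → miss, evict 9, frames [6, 7]
1 → miss, evict 7, frames [6, 1]
2 → miss, evict 1, frames [6, 2]
7 → miss, evict 2, frames [6, 7]
1 → miss, evict 7, frames [6, 1]
7 → miss, evict 1, frames [6, 7]
1 → miss, evict 7, frames [6, 1]
9 → miss, evict 1, frames [6, 9]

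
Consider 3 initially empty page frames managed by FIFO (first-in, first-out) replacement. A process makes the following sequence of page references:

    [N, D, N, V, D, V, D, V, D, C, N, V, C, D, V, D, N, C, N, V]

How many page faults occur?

N → fault, frames (N)
D → fault, frames (N D)
N → hit
V → fault, frames (N D V)
D → hit
V → hit
D → hit
V → hit
D → hit
C → fault, evict N, frames (D V C)
N → fault, evict D, frames (V C N)
V → hit
C → hit
D → fault, evict V, frames (C N D)
V → fault, evict C, frames (N D V)
D → hit
N → hit
C → fault, evict N, frames (D V C)
N → fault, evict D, frames (V C N)
V → hit
Page faults: 9.

9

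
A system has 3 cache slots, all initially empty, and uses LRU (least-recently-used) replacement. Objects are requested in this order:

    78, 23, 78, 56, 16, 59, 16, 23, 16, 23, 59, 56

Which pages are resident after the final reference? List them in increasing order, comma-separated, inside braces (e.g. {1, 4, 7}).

78 -> miss, frames [78]
23 -> miss, frames [78, 23]
78 -> hit
56 -> miss, frames [23, 78, 56]
16 -> miss, evict 23, frames [78, 56, 16]
59 -> miss, evict 78, frames [56, 16, 59]
16 -> hit
23 -> miss, evict 56, frames [59, 16, 23]
16 -> hit
23 -> hit
59 -> hit
56 -> miss, evict 16, frames [23, 59, 56]

{23, 56, 59}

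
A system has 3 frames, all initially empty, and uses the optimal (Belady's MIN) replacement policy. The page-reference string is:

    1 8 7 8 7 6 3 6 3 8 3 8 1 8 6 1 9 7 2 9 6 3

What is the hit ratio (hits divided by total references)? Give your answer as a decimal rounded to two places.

0.55

1 -> miss, frames [1]
8 -> miss, frames [1, 8]
7 -> miss, frames [1, 8, 7]
8 -> hit
7 -> hit
6 -> miss, evict 7, frames [1, 8, 6]
3 -> miss, evict 1, frames [8, 6, 3]
6 -> hit
3 -> hit
8 -> hit
3 -> hit
8 -> hit
1 -> miss, evict 3, frames [8, 6, 1]
8 -> hit
6 -> hit
1 -> hit
9 -> miss, evict 1, frames [8, 6, 9]
7 -> miss, evict 8, frames [6, 9, 7]
2 -> miss, evict 7, frames [6, 9, 2]
9 -> hit
6 -> hit
3 -> miss, evict 2, frames [6, 9, 3]
Hits: 12 of 22 references → 12/22 = 0.5455.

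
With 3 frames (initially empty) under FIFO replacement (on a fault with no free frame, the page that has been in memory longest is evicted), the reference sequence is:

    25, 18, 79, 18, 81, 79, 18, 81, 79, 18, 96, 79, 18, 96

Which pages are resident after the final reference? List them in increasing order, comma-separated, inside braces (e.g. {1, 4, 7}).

25 → miss, frames {25}
18 → miss, frames {25,18}
79 → miss, frames {25,18,79}
18 → hit
81 → miss, evict 25, frames {18,79,81}
79 → hit
18 → hit
81 → hit
79 → hit
18 → hit
96 → miss, evict 18, frames {79,81,96}
79 → hit
18 → miss, evict 79, frames {81,96,18}
96 → hit

{18, 81, 96}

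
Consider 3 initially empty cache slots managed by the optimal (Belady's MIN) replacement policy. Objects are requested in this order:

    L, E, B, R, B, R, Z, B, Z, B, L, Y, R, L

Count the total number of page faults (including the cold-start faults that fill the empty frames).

L → fault, frames (L)
E → fault, frames (L E)
B → fault, frames (L E B)
R → fault, evict E, frames (L B R)
B → hit
R → hit
Z → fault, evict R, frames (L B Z)
B → hit
Z → hit
B → hit
L → hit
Y → fault, evict Z, frames (L B Y)
R → fault, evict Y, frames (L B R)
L → hit
Page faults: 7.

7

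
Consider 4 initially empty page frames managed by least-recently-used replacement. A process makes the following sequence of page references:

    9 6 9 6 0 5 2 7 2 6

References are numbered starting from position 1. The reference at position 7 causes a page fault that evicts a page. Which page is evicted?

pos 1: 9 → miss, frames (9)
pos 2: 6 → miss, frames (9 6)
pos 3: 9 → hit
pos 4: 6 → hit
pos 5: 0 → miss, frames (9 6 0)
pos 6: 5 → miss, frames (9 6 0 5)
pos 7: 2 → miss, evict 9, frames (6 0 5 2)
At position 7, page 9 is evicted.

9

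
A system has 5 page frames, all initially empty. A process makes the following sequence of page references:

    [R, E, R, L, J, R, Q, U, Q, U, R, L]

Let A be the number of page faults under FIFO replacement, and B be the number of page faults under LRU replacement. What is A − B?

1

Under FIFO: F F . F F . F F . . F . → 7 faults.
Under LRU: F F . F F . F F . . . . → 6 faults.
A − B = 7 − 6 = 1.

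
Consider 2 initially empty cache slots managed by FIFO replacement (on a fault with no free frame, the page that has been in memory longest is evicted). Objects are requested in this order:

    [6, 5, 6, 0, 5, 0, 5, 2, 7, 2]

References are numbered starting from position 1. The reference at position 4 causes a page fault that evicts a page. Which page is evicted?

6

pos 1: 6: miss, frames [6]
pos 2: 5: miss, frames [6, 5]
pos 3: 6: hit
pos 4: 0: miss, evict 6, frames [5, 0]
At position 4, page 6 is evicted.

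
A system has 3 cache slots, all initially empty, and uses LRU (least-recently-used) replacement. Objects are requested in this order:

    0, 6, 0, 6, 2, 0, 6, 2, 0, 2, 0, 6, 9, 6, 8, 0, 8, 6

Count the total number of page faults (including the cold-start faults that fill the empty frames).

6

0 -> miss, frames [0]
6 -> miss, frames [0, 6]
0 -> hit
6 -> hit
2 -> miss, frames [0, 6, 2]
0 -> hit
6 -> hit
2 -> hit
0 -> hit
2 -> hit
0 -> hit
6 -> hit
9 -> miss, evict 2, frames [0, 6, 9]
6 -> hit
8 -> miss, evict 0, frames [9, 6, 8]
0 -> miss, evict 9, frames [6, 8, 0]
8 -> hit
6 -> hit
Page faults: 6.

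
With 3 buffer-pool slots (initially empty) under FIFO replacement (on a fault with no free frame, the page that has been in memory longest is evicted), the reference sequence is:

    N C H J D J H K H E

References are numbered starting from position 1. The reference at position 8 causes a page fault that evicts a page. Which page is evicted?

pos 1: N -> miss, frames (N)
pos 2: C -> miss, frames (N C)
pos 3: H -> miss, frames (N C H)
pos 4: J -> miss, evict N, frames (C H J)
pos 5: D -> miss, evict C, frames (H J D)
pos 6: J -> hit
pos 7: H -> hit
pos 8: K -> miss, evict H, frames (J D K)
At position 8, page H is evicted.

H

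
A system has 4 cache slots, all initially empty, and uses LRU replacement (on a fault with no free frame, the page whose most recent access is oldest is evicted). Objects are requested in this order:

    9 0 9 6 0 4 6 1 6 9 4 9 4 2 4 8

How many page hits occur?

8

9: miss, frames (9)
0: miss, frames (9 0)
9: hit
6: miss, frames (0 9 6)
0: hit
4: miss, frames (9 6 0 4)
6: hit
1: miss, evict 9, frames (0 4 6 1)
6: hit
9: miss, evict 0, frames (4 1 6 9)
4: hit
9: hit
4: hit
2: miss, evict 1, frames (6 9 4 2)
4: hit
8: miss, evict 6, frames (9 2 4 8)
Hits: 8.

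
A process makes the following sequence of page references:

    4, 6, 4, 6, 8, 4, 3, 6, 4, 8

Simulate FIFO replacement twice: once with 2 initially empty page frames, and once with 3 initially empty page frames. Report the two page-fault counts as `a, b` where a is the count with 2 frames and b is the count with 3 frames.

8, 5

2 frames: F F . . F F F F F F → 8 faults.
3 frames: F F . . F . F . F . → 5 faults.
5 < 8: adding a frame reduced faults, as is typical.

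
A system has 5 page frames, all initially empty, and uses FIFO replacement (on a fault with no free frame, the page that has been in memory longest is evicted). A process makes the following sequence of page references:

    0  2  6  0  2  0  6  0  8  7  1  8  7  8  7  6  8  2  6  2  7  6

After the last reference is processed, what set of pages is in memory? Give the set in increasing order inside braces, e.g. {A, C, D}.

0: fault, frames {0}
2: fault, frames {0,2}
6: fault, frames {0,2,6}
0: hit
2: hit
0: hit
6: hit
0: hit
8: fault, frames {0,2,6,8}
7: fault, frames {0,2,6,8,7}
1: fault, evict 0, frames {2,6,8,7,1}
8: hit
7: hit
8: hit
7: hit
6: hit
8: hit
2: hit
6: hit
2: hit
7: hit
6: hit

{1, 2, 6, 7, 8}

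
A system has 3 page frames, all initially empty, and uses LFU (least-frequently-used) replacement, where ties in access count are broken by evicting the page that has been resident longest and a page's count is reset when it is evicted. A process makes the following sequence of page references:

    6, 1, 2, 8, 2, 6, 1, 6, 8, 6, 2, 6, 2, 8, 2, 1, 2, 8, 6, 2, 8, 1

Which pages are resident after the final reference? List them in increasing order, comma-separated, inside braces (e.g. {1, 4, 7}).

{1, 2, 6}

6: fault, frames {6}
1: fault, frames {6,1}
2: fault, frames {6,1,2}
8: fault, evict 6, frames {1,2,8}
2: hit
6: fault, evict 1, frames {2,8,6}
1: fault, evict 8, frames {2,6,1}
6: hit
8: fault, evict 1, frames {2,6,8}
6: hit
2: hit
6: hit
2: hit
8: hit
2: hit
1: fault, evict 8, frames {2,6,1}
2: hit
8: fault, evict 1, frames {2,6,8}
6: hit
2: hit
8: hit
1: fault, evict 8, frames {2,6,1}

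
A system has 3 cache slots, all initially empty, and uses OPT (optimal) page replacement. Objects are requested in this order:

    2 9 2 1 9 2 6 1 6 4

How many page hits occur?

2: fault, frames [2]
9: fault, frames [2, 9]
2: hit
1: fault, frames [2, 9, 1]
9: hit
2: hit
6: fault, evict 9, frames [2, 1, 6]
1: hit
6: hit
4: fault, evict 6, frames [2, 1, 4]
Hits: 5.

5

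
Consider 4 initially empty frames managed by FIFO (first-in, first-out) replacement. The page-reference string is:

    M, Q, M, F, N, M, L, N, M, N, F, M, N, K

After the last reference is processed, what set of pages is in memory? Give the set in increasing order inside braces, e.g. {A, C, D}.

M → fault, frames [M]
Q → fault, frames [M, Q]
M → hit
F → fault, frames [M, Q, F]
N → fault, frames [M, Q, F, N]
M → hit
L → fault, evict M, frames [Q, F, N, L]
N → hit
M → fault, evict Q, frames [F, N, L, M]
N → hit
F → hit
M → hit
N → hit
K → fault, evict F, frames [N, L, M, K]

{K, L, M, N}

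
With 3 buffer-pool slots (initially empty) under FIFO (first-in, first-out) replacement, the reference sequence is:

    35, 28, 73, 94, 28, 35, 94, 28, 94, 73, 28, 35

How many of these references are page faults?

7

35 -> miss, frames {35}
28 -> miss, frames {35,28}
73 -> miss, frames {35,28,73}
94 -> miss, evict 35, frames {28,73,94}
28 -> hit
35 -> miss, evict 28, frames {73,94,35}
94 -> hit
28 -> miss, evict 73, frames {94,35,28}
94 -> hit
73 -> miss, evict 94, frames {35,28,73}
28 -> hit
35 -> hit
Page faults: 7.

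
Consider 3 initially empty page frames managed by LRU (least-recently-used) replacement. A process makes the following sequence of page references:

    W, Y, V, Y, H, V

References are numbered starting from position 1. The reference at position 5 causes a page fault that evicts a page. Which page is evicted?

W

pos 1: W → fault, frames [W]
pos 2: Y → fault, frames [W, Y]
pos 3: V → fault, frames [W, Y, V]
pos 4: Y → hit
pos 5: H → fault, evict W, frames [V, Y, H]
At position 5, page W is evicted.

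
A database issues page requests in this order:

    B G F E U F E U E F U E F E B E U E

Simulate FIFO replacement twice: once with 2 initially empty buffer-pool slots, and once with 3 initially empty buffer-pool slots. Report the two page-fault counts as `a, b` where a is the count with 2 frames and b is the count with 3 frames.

13, 6

2 frames: F F F F F F F F . F . F . . F . F F → 13 faults.
3 frames: F F F F F . . . . . . . . . F . . . → 6 faults.
6 < 13: adding a frame reduced faults, as is typical.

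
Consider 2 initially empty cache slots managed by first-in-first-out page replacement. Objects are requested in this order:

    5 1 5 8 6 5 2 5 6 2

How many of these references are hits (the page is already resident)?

3

5 -> miss, frames (5)
1 -> miss, frames (5 1)
5 -> hit
8 -> miss, evict 5, frames (1 8)
6 -> miss, evict 1, frames (8 6)
5 -> miss, evict 8, frames (6 5)
2 -> miss, evict 6, frames (5 2)
5 -> hit
6 -> miss, evict 5, frames (2 6)
2 -> hit
Hits: 3.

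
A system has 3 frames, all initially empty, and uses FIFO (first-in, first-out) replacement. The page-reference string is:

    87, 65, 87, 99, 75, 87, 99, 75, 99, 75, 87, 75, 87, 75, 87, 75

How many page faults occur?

5

87 -> miss, frames {87}
65 -> miss, frames {87,65}
87 -> hit
99 -> miss, frames {87,65,99}
75 -> miss, evict 87, frames {65,99,75}
87 -> miss, evict 65, frames {99,75,87}
99 -> hit
75 -> hit
99 -> hit
75 -> hit
87 -> hit
75 -> hit
87 -> hit
75 -> hit
87 -> hit
75 -> hit
Page faults: 5.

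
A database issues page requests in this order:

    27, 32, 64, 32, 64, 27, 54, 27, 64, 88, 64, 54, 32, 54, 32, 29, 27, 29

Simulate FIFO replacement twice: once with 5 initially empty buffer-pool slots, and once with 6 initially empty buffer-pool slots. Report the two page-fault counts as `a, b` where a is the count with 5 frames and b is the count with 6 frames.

7, 6

5 frames: F F F . . . F . . F . . . . . F F . → 7 faults.
6 frames: F F F . . . F . . F . . . . . F . . → 6 faults.
6 < 7: adding a frame reduced faults, as is typical.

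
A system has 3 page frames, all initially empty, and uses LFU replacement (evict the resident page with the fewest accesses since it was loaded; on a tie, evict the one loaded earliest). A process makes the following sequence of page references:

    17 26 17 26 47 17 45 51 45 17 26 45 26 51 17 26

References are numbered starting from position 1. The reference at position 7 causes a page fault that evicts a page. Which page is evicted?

47

pos 1: 17 -> fault, frames {17}
pos 2: 26 -> fault, frames {17,26}
pos 3: 17 -> hit
pos 4: 26 -> hit
pos 5: 47 -> fault, frames {17,26,47}
pos 6: 17 -> hit
pos 7: 45 -> fault, evict 47, frames {17,26,45}
At position 7, page 47 is evicted.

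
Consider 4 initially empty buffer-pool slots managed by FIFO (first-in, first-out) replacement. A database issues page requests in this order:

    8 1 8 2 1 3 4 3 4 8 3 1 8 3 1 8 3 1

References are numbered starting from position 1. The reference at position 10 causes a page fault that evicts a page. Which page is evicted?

1

pos 1: 8: fault, frames (8)
pos 2: 1: fault, frames (8 1)
pos 3: 8: hit
pos 4: 2: fault, frames (8 1 2)
pos 5: 1: hit
pos 6: 3: fault, frames (8 1 2 3)
pos 7: 4: fault, evict 8, frames (1 2 3 4)
pos 8: 3: hit
pos 9: 4: hit
pos 10: 8: fault, evict 1, frames (2 3 4 8)
At position 10, page 1 is evicted.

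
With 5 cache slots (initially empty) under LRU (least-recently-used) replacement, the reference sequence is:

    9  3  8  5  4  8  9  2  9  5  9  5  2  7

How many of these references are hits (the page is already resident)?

9: fault, frames (9)
3: fault, frames (9 3)
8: fault, frames (9 3 8)
5: fault, frames (9 3 8 5)
4: fault, frames (9 3 8 5 4)
8: hit
9: hit
2: fault, evict 3, frames (5 4 8 9 2)
9: hit
5: hit
9: hit
5: hit
2: hit
7: fault, evict 4, frames (8 9 5 2 7)
Hits: 7.

7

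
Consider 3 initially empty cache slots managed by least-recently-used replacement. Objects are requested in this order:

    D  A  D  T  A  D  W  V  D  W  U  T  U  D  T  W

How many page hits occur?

D → fault, frames {D}
A → fault, frames {D,A}
D → hit
T → fault, frames {A,D,T}
A → hit
D → hit
W → fault, evict T, frames {A,D,W}
V → fault, evict A, frames {D,W,V}
D → hit
W → hit
U → fault, evict V, frames {D,W,U}
T → fault, evict D, frames {W,U,T}
U → hit
D → fault, evict W, frames {T,U,D}
T → hit
W → fault, evict U, frames {D,T,W}
Hits: 7.

7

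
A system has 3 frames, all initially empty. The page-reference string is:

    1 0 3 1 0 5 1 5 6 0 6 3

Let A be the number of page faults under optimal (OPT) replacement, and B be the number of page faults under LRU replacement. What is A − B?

-1

Under OPT: F F F . . F . . F . . F → 6 faults.
Under LRU: F F F . . F . . F F . F → 7 faults.
A − B = 6 − 7 = -1.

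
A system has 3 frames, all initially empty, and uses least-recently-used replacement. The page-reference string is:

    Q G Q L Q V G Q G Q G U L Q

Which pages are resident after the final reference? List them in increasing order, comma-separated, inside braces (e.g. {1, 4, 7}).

{L, Q, U}

Q -> fault, frames {Q}
G -> fault, frames {Q,G}
Q -> hit
L -> fault, frames {G,Q,L}
Q -> hit
V -> fault, evict G, frames {L,Q,V}
G -> fault, evict L, frames {Q,V,G}
Q -> hit
G -> hit
Q -> hit
G -> hit
U -> fault, evict V, frames {Q,G,U}
L -> fault, evict Q, frames {G,U,L}
Q -> fault, evict G, frames {U,L,Q}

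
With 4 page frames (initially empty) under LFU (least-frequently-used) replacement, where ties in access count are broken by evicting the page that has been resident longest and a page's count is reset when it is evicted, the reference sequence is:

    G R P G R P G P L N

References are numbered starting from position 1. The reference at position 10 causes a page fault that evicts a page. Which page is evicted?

pos 1: G -> miss, frames {G}
pos 2: R -> miss, frames {G,R}
pos 3: P -> miss, frames {G,R,P}
pos 4: G -> hit
pos 5: R -> hit
pos 6: P -> hit
pos 7: G -> hit
pos 8: P -> hit
pos 9: L -> miss, frames {G,R,P,L}
pos 10: N -> miss, evict L, frames {G,R,P,N}
At position 10, page L is evicted.

L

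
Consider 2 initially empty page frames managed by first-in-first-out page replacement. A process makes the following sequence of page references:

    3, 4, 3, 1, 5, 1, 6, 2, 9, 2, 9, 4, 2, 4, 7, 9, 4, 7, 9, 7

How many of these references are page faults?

14

3 → fault, frames (3)
4 → fault, frames (3 4)
3 → hit
1 → fault, evict 3, frames (4 1)
5 → fault, evict 4, frames (1 5)
1 → hit
6 → fault, evict 1, frames (5 6)
2 → fault, evict 5, frames (6 2)
9 → fault, evict 6, frames (2 9)
2 → hit
9 → hit
4 → fault, evict 2, frames (9 4)
2 → fault, evict 9, frames (4 2)
4 → hit
7 → fault, evict 4, frames (2 7)
9 → fault, evict 2, frames (7 9)
4 → fault, evict 7, frames (9 4)
7 → fault, evict 9, frames (4 7)
9 → fault, evict 4, frames (7 9)
7 → hit
Page faults: 14.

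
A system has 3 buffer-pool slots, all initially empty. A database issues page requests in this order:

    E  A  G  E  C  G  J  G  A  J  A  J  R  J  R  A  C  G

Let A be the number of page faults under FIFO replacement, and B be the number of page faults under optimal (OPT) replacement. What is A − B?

Under FIFO: F F F . F . F . F . . . F . . . F F → 9 faults.
Under OPT: F F F . F . F . . . . . F . . . F F → 8 faults.
A − B = 9 − 8 = 1.

1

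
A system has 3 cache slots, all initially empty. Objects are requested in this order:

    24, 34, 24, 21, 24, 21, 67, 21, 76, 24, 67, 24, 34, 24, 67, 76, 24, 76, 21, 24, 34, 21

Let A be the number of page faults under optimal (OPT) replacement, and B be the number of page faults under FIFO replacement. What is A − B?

-4

Under OPT: F F . F . . F . F . . . F . . F . . F . . . → 8 faults.
Under FIFO: F F . F . . F . F F . . F . F F F . F . F . → 12 faults.
A − B = 8 − 12 = -4.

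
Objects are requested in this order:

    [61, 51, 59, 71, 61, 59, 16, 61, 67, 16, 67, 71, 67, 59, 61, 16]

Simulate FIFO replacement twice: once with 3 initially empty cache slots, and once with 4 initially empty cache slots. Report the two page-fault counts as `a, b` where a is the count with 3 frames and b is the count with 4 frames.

11, 8

3 frames: F F F F F . F . F . . F . F F F → 11 faults.
4 frames: F F F F . . F F F . . . . F . . → 8 faults.
8 < 11: adding a frame reduced faults, as is typical.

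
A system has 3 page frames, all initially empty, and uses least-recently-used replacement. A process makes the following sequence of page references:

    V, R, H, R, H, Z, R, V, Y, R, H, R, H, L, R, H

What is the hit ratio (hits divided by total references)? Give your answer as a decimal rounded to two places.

0.50

V: fault, frames {V}
R: fault, frames {V,R}
H: fault, frames {V,R,H}
R: hit
H: hit
Z: fault, evict V, frames {R,H,Z}
R: hit
V: fault, evict H, frames {Z,R,V}
Y: fault, evict Z, frames {R,V,Y}
R: hit
H: fault, evict V, frames {Y,R,H}
R: hit
H: hit
L: fault, evict Y, frames {R,H,L}
R: hit
H: hit
Hits: 8 of 16 references → 8/16 = 0.5000.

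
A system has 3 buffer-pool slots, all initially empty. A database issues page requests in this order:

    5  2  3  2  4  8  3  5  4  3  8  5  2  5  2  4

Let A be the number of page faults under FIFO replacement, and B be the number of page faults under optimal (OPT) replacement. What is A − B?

1

Under FIFO: F F F . F F . F . F . . F . . F → 9 faults.
Under OPT: F F F . F F . . F . . F F . . . → 8 faults.
A − B = 9 − 8 = 1.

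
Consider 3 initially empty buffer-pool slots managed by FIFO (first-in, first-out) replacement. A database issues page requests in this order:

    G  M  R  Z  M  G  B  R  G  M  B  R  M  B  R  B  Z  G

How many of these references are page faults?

G: miss, frames {G}
M: miss, frames {G,M}
R: miss, frames {G,M,R}
Z: miss, evict G, frames {M,R,Z}
M: hit
G: miss, evict M, frames {R,Z,G}
B: miss, evict R, frames {Z,G,B}
R: miss, evict Z, frames {G,B,R}
G: hit
M: miss, evict G, frames {B,R,M}
B: hit
R: hit
M: hit
B: hit
R: hit
B: hit
Z: miss, evict B, frames {R,M,Z}
G: miss, evict R, frames {M,Z,G}
Page faults: 10.

10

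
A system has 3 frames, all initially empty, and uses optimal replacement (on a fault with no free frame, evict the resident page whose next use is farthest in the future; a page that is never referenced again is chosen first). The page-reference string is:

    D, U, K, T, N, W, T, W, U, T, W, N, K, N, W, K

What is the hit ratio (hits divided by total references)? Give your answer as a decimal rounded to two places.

0.50

D -> miss, frames (D)
U -> miss, frames (D U)
K -> miss, frames (D U K)
T -> miss, evict D, frames (U K T)
N -> miss, evict K, frames (U T N)
W -> miss, evict N, frames (U T W)
T -> hit
W -> hit
U -> hit
T -> hit
W -> hit
N -> miss, evict T, frames (U W N)
K -> miss, evict U, frames (W N K)
N -> hit
W -> hit
K -> hit
Hits: 8 of 16 references → 8/16 = 0.5000.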